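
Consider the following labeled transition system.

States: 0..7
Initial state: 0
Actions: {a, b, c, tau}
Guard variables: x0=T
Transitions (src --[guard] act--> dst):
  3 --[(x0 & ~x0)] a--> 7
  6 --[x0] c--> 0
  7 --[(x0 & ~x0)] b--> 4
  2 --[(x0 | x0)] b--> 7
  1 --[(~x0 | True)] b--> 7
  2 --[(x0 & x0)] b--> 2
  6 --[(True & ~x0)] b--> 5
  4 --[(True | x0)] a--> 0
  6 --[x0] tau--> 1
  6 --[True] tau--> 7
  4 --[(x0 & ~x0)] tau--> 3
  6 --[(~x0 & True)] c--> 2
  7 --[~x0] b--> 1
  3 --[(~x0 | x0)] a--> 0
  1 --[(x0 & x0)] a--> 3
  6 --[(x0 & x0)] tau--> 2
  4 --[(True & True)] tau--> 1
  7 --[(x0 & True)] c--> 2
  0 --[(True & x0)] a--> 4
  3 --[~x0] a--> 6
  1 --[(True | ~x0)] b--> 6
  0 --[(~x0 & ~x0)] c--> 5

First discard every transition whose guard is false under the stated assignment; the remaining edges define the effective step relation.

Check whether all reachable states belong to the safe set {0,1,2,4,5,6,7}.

Safe = {0,1,2,4,5,6,7}
Reachable = {0,1,2,3,4,6,7}
  0: ok
  1: ok
  2: ok
  3: VIOLATES
  4: ok
  6: ok
  7: ok
reach 3 via a·tau·a — violates

Answer: INVARIANT VIOLATED at state 3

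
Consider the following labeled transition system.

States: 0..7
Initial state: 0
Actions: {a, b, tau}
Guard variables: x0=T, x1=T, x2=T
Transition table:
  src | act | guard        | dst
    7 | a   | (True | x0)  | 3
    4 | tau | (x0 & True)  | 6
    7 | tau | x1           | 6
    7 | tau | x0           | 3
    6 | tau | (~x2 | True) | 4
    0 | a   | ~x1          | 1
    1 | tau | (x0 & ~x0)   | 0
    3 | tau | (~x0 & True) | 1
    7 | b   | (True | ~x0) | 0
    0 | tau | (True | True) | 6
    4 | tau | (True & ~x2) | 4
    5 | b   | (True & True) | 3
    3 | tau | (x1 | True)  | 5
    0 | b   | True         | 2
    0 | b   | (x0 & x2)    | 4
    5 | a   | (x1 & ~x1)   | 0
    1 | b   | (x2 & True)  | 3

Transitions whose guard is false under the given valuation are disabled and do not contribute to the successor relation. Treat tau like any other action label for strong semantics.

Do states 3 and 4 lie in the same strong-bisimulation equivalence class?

Answer: NOT BISIMILAR

Analysis:
Bisimulation quotient by refinement:
  π0 = {{0,1,2,3,4,5,6,7}}
  π1 = {{0},{1,5},{2},{3,4,6},{7}}
  π2 = {{0},{1,5},{2},{3},{4,6},{7}}
Fixed point at round 3; 6 class(es).
class of 3: {3}; class of 4: {4,6}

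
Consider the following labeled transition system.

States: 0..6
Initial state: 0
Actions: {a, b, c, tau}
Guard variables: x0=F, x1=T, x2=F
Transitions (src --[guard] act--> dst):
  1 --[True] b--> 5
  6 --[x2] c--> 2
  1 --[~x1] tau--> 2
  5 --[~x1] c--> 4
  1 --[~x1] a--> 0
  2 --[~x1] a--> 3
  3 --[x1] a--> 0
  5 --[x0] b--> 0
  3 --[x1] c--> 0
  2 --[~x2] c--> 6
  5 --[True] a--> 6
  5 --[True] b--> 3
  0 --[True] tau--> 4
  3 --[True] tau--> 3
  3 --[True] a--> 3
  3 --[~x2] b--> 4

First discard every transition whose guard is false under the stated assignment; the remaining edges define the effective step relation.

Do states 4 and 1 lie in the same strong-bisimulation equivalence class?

Answer: NOT BISIMILAR

Trace:
Compute ~ classes (split until stable):
  π0 = {{0,1,2,3,4,5,6}}
  π1 = {{0},{1},{2},{3},{4,6},{5}}
Fixed point at round 2; 6 class(es).
4∈{4,6}, 1∈{1}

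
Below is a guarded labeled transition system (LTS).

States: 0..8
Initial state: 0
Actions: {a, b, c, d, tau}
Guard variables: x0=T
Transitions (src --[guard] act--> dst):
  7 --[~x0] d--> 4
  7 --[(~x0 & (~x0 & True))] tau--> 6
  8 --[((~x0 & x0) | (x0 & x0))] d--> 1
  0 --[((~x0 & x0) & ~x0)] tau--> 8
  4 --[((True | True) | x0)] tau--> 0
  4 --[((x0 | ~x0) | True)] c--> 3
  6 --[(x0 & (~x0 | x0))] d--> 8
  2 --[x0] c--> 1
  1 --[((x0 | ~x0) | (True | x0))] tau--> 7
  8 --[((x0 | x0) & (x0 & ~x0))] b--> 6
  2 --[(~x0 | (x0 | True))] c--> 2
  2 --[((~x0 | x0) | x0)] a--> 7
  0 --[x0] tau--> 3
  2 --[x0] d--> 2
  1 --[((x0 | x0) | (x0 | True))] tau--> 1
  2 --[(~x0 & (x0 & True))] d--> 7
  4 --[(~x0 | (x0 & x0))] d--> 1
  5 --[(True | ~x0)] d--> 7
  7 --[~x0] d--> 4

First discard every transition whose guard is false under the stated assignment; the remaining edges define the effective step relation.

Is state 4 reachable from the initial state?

Guard filter leaves 13 enabled edge(s).
depth 0: {0}
depth 1: {3}  now seen {0,3}
Reach set: {0,3}

Answer: UNREACHABLE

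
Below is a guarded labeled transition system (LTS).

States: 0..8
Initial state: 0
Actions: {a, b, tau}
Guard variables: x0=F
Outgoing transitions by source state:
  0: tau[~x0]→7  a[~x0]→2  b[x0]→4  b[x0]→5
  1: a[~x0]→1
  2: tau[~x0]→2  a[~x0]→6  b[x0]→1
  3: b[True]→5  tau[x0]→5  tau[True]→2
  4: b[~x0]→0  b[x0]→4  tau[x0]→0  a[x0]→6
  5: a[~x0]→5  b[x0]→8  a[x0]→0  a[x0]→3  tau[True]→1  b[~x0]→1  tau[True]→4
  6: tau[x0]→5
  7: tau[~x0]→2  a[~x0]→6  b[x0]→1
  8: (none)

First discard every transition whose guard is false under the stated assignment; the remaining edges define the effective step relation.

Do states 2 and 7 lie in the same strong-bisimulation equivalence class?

Answer: BISIMILAR

Working:
Bisimulation quotient by refinement:
  π0 = {{0,1,2,3,4,5,6,7,8}}
  π1 = {{0,2,7},{1},{3},{4},{5},{6,8}}
  π2 = {{0},{1},{2,7},{3},{4},{5},{6,8}}
7 equivalence class(es) (converged in 3)
2∈{2,7}, 7∈{2,7}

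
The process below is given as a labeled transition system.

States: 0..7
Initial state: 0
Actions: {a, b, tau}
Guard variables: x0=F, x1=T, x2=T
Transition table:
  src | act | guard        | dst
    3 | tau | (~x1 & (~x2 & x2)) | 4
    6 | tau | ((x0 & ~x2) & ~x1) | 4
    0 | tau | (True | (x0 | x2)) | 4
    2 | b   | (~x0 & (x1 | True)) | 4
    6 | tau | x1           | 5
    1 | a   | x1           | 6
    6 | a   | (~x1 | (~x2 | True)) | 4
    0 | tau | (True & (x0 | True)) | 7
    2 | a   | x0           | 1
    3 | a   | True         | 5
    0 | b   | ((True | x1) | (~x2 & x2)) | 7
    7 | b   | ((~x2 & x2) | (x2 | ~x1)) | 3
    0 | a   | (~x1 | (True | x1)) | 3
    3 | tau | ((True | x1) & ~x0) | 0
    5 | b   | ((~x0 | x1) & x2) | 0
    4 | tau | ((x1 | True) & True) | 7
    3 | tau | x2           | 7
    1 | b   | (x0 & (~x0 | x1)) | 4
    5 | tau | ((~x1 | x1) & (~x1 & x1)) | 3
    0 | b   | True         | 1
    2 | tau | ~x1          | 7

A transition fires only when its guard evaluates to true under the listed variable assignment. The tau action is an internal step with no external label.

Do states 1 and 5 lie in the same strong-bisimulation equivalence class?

Answer: NOT BISIMILAR

Trace:
Compute ~ classes (split until stable):
  P[0] = {{0,1,2,3,4,5,6,7}}
  P[1] = {{0},{1},{2,5,7},{3,6},{4}}
  P[2] = {{0},{1},{2},{3},{4},{5},{6},{7}}
Fixed point at round 3; 8 class(es).
1∈{1}, 5∈{5}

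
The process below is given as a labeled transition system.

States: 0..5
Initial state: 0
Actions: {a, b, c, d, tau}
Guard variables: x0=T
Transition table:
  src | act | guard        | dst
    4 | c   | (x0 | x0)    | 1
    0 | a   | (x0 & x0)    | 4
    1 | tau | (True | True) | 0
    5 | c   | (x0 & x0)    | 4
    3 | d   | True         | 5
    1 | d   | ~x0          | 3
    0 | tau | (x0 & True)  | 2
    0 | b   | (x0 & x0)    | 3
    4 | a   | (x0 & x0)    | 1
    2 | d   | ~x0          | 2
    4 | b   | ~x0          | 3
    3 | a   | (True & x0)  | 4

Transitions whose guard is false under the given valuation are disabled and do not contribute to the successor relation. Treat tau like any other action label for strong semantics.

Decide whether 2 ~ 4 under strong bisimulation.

Compute ~ classes (split until stable):
  P[0] = {{0,1,2,3,4,5}}
  P[1] = {{0},{1},{2},{3},{4},{5}}
Fixed point at round 2; 6 class(es).
[2]={2}  [4]={4}

Answer: NOT BISIMILAR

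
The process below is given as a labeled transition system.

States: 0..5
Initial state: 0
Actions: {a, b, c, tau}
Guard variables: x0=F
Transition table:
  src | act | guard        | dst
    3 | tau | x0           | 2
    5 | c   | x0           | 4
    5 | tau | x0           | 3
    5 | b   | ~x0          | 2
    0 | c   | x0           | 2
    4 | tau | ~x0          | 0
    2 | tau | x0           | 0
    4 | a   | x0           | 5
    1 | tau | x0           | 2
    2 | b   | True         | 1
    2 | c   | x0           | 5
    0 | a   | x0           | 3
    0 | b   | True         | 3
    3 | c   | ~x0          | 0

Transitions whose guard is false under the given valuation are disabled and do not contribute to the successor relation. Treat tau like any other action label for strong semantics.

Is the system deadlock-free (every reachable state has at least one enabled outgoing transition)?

Answer: DEADLOCK-FREE

Working:
Reach set: {0,3}
  0: b→3  [1 out]
  3: c→0  [1 out]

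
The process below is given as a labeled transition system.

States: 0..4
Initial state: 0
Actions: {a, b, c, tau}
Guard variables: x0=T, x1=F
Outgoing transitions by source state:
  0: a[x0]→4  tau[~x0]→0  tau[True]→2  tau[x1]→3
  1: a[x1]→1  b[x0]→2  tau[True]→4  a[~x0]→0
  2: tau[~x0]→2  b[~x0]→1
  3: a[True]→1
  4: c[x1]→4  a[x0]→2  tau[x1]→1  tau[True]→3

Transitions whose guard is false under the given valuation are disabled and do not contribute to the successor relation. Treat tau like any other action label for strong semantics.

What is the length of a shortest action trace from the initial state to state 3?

Answer: 2

Working:
BFS to 3:
  Layer 0: {0}
  Layer 1: {2,4}
  Layer 2: {3}
3 enters at depth 2; path a·tau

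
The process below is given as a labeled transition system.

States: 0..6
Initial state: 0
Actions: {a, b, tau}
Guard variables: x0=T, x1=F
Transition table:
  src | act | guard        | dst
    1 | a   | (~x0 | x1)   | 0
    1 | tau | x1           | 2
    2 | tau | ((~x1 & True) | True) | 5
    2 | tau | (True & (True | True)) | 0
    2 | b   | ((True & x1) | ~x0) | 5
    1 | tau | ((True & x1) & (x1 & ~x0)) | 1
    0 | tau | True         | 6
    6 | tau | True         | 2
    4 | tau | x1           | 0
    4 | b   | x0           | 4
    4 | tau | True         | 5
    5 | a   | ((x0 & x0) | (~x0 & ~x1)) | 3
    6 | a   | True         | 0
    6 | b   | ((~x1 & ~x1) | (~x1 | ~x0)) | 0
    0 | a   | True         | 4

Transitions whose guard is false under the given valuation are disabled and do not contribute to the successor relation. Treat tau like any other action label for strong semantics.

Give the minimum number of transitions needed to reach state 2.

Breadth-first toward 2:
  L0 = {0}
  L1 = {4,6}
  L2 = {2,5}
first hit 2 at d=2 via tau·tau

Answer: 2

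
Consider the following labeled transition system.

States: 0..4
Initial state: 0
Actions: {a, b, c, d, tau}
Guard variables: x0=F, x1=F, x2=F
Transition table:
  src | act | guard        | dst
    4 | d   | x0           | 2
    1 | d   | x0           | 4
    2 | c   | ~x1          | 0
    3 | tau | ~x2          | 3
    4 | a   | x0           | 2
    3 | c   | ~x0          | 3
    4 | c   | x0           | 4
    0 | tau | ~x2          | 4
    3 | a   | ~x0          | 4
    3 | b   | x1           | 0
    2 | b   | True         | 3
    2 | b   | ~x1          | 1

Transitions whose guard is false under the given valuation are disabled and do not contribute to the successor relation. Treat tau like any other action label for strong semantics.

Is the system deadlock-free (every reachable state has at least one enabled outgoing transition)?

Answer: DEADLOCK at state 4

Working:
Reach set: {0,4}
  0: tau→4  [1 out]
  4: ∅  [deadlock]
Path to 4: tau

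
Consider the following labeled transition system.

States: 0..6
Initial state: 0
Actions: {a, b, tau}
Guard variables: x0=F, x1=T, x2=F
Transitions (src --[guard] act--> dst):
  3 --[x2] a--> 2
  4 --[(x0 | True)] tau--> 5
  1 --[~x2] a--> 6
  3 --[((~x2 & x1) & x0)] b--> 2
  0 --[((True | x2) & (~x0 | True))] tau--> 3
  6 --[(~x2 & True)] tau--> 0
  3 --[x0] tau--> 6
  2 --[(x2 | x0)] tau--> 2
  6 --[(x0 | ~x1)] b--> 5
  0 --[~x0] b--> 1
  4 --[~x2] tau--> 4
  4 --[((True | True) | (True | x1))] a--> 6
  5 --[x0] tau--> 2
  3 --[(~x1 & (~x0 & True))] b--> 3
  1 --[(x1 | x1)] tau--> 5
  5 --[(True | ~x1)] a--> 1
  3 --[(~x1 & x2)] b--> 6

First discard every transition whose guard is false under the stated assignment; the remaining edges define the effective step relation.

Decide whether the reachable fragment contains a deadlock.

Answer: DEADLOCK at state 3

Working:
Reachable = {0,1,3,5,6}
  0: b→1  tau→3  [2 out]
  1: a→6  tau→5  [2 out]
  3: ∅  [deadlock]
  5: a→1  [1 out]
  6: tau→0  [1 out]
witness 3: tau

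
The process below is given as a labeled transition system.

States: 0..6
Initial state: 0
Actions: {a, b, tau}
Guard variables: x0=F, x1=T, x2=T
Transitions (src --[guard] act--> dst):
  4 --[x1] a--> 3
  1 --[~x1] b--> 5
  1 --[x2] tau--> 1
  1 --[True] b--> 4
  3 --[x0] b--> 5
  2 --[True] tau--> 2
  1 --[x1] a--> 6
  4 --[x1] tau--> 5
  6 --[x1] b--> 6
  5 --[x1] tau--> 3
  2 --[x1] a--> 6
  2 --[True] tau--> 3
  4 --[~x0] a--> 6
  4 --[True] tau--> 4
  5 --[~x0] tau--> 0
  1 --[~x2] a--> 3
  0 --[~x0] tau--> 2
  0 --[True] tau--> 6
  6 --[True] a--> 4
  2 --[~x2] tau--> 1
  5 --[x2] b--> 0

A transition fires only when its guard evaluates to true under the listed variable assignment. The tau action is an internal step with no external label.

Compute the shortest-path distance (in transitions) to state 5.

Breadth-first toward 5:
  L0 = {0}
  L1 = {2,6}
  L2 = {3,4}
  L3 = {5}
5 enters at depth 3; path tau·a·tau

Answer: 3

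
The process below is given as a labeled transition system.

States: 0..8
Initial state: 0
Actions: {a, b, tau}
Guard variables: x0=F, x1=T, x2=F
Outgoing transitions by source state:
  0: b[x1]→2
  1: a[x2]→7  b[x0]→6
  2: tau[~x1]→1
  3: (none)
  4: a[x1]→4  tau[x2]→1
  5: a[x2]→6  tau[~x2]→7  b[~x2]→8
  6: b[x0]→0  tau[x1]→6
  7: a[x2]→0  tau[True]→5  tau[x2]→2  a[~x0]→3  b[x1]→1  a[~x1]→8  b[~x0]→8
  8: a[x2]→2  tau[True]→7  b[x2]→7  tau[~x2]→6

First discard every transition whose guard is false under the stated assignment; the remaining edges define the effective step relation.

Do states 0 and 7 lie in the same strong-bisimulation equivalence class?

Answer: NOT BISIMILAR

Trace:
Refine partition for ~:
  round 0: {{0,1,2,3,4,5,6,7,8}}
  round 1: {{0},{1,2,3},{4},{5},{6,8},{7}}
  round 2: {{0},{1,2,3},{4},{5},{6},{7},{8}}
Fixed point at round 3; 7 class(es).
0∈{0}, 7∈{7}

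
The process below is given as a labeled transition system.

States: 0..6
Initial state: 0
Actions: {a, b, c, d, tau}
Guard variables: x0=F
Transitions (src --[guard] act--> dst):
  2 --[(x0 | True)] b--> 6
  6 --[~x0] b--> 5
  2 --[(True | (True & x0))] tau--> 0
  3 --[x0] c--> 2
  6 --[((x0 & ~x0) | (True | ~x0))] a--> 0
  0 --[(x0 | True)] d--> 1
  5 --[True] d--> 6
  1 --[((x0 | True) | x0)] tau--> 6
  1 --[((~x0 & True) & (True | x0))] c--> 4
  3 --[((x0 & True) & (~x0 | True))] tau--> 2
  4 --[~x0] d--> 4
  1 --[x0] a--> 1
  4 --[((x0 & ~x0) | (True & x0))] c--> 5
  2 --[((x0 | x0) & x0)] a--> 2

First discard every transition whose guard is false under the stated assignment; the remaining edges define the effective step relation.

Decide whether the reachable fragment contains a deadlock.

Answer: DEADLOCK-FREE

Trace:
Reachable = {0,1,4,5,6}
  0: d→1  [1 out]
  1: c→4  tau→6  [2 out]
  4: d→4  [1 out]
  5: d→6  [1 out]
  6: a→0  b→5  [2 out]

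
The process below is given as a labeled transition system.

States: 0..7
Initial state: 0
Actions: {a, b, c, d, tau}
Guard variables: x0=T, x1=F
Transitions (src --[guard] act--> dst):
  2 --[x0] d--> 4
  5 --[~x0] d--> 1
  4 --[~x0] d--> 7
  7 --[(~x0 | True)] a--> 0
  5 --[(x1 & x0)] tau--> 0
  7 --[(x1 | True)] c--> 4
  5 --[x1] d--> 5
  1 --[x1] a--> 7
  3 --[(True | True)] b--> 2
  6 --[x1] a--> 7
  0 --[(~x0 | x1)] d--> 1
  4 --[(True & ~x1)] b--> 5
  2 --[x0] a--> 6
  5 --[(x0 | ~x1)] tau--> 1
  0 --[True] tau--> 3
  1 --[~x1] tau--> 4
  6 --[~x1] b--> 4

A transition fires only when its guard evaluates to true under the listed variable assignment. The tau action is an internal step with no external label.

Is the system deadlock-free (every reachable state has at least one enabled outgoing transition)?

Reach set: {0,1,2,3,4,5,6}
  0: tau→3  [1 exit(s)]
  1: tau→4  [1 exit(s)]
  2: a→6  d→4  [2 exit(s)]
  3: b→2  [1 exit(s)]
  4: b→5  [1 exit(s)]
  5: tau→1  [1 exit(s)]
  6: b→4  [1 exit(s)]

Answer: DEADLOCK-FREE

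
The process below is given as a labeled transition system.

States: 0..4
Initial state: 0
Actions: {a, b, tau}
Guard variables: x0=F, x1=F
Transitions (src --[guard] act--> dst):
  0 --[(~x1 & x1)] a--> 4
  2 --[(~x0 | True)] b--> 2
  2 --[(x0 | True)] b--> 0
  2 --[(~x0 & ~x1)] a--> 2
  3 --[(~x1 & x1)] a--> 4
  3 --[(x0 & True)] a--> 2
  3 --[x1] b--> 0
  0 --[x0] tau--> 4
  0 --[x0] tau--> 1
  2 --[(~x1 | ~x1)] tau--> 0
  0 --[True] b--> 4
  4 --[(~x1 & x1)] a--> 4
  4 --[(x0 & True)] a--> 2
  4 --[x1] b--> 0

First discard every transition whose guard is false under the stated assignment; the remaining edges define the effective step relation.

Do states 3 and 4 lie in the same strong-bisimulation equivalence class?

Refine partition for ~:
  π0 = {{0,1,2,3,4}}
  π1 = {{0},{1,3,4},{2}}
Fixed point at round 2; 3 class(es).
class of 3: {1,3,4}; class of 4: {1,3,4}

Answer: BISIMILAR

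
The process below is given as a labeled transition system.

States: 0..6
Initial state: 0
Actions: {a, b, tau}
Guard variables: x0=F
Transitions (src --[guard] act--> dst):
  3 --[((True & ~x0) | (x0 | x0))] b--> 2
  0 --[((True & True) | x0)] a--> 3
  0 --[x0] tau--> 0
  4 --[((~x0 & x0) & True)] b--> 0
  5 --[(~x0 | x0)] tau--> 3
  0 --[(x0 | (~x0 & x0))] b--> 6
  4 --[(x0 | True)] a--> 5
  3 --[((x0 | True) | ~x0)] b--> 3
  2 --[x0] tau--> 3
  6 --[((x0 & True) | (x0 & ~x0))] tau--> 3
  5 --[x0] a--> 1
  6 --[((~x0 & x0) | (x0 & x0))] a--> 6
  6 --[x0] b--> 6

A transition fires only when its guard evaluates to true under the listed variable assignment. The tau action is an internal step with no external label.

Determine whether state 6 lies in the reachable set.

Guard filter leaves 5 enabled edge(s).
Layer 0: {0}
Layer 1: {3}  total {0,3}
Layer 2: {2}  total {0,2,3}
Reach set: {0,2,3}

Answer: UNREACHABLE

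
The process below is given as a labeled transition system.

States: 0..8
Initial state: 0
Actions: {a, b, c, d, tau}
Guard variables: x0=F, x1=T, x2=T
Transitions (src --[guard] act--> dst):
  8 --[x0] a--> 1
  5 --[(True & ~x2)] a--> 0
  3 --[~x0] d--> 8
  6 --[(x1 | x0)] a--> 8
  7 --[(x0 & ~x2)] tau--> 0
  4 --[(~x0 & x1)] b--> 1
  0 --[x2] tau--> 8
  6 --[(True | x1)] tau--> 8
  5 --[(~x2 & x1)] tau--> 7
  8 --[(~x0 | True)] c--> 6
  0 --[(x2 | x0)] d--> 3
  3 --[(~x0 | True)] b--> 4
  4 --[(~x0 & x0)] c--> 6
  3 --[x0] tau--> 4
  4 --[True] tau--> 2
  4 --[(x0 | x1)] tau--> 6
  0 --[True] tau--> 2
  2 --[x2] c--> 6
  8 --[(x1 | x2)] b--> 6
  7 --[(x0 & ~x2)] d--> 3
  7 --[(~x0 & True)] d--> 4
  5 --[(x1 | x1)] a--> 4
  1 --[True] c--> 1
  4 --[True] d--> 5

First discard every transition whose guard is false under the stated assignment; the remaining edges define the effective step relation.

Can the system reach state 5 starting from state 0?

Answer: REACHABLE

Trace:
17 transition(s) survive guard evaluation.
L0 = {0}
L1 = {2,3,8}  now seen {0,2,3,8}
L2 = {4,6}  now seen {0,2,3,4,6,8}
L3 = {1,5}  now seen {0,1,2,3,4,5,6,8}
Reachable = {0,1,2,3,4,5,6,8}
Path to 5: d·b·d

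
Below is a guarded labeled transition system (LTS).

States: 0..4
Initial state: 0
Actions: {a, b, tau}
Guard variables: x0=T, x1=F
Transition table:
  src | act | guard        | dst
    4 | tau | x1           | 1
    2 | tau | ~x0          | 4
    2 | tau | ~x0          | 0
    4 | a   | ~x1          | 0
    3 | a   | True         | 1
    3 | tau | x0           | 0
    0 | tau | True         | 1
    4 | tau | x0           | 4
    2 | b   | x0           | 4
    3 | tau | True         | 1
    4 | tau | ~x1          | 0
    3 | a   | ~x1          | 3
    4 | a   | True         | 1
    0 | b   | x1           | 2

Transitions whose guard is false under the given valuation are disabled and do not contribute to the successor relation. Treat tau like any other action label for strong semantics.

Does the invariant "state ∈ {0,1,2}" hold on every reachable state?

Inv-set: {0,1,2}
R = {0,1}
  0: safe
  1: safe

Answer: INVARIANT HOLDS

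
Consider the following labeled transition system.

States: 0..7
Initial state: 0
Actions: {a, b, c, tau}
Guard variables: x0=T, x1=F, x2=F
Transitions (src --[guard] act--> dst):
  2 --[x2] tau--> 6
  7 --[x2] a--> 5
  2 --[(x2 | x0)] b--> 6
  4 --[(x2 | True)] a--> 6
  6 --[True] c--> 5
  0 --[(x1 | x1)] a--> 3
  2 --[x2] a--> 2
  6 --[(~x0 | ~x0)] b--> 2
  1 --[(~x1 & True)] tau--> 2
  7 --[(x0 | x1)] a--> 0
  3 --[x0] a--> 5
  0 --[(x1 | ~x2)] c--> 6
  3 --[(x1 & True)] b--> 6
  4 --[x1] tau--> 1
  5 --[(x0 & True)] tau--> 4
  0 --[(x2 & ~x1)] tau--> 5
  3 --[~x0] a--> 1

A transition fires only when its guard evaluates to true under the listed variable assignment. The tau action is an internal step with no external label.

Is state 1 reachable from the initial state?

Answer: UNREACHABLE

Trace:
Guard filter leaves 8 enabled edge(s).
L0 = {0}
L1 = {6}  now seen {0,6}
L2 = {5}  now seen {0,5,6}
L3 = {4}  now seen {0,4,5,6}
R = {0,4,5,6}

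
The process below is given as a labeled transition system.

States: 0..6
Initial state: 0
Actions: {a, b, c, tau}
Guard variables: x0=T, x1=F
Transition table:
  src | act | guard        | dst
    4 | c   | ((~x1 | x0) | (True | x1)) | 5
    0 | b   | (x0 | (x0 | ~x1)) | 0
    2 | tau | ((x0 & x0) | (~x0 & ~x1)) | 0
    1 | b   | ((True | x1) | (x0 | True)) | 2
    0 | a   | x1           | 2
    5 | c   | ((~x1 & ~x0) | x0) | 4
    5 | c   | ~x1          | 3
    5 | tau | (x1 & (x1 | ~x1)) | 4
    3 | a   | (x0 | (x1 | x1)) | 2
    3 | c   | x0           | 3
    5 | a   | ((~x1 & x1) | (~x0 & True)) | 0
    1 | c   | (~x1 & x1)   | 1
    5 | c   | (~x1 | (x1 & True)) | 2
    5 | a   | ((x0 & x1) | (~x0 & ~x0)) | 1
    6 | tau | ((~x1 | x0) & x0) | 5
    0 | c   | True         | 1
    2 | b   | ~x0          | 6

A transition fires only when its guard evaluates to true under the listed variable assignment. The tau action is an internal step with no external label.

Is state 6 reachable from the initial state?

11 transition(s) survive guard evaluation.
L0 = {0}
L1 = {1}  now seen {0,1}
L2 = {2}  now seen {0,1,2}
Reachable = {0,1,2}

Answer: UNREACHABLE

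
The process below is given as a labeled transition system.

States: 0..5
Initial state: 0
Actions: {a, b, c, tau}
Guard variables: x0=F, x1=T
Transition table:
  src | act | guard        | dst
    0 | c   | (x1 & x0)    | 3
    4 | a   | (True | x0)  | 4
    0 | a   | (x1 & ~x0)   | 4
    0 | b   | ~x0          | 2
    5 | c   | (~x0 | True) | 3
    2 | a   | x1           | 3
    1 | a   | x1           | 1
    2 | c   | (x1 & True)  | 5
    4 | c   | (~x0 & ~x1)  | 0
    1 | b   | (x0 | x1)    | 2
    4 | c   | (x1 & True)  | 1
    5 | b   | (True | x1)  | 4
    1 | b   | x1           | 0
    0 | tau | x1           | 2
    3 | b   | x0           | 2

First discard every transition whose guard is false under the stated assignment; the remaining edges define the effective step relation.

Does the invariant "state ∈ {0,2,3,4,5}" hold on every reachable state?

Inv-set: {0,2,3,4,5}
R = {0,1,2,3,4,5}
  0: safe
  1: outside
  2: safe
  3: safe
  4: safe
  5: safe
reach 1 via a·c — violates

Answer: INVARIANT VIOLATED at state 1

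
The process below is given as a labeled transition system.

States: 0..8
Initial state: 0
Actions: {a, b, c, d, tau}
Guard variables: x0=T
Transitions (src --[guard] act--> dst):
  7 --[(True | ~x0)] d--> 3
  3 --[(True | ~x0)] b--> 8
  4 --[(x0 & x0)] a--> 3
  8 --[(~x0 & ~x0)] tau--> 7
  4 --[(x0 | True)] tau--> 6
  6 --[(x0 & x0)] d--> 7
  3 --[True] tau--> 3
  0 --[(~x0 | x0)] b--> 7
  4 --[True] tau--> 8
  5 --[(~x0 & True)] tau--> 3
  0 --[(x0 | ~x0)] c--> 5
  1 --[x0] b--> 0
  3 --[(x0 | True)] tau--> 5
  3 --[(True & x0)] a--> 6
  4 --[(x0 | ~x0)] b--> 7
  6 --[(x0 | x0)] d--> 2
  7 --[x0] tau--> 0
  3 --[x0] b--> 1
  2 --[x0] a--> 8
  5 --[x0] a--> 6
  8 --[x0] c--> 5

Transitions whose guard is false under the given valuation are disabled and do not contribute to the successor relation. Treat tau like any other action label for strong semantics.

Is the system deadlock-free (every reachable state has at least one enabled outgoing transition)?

Reachable = {0,1,2,3,5,6,7,8}
  0: b→7  c→5  [2 out]
  1: b→0  [1 out]
  2: a→8  [1 out]
  3: a→6  b→1  b→8  tau→3  tau→5  [5 out]
  5: a→6  [1 out]
  6: d→2  d→7  [2 out]
  7: d→3  tau→0  [2 out]
  8: c→5  [1 out]

Answer: DEADLOCK-FREE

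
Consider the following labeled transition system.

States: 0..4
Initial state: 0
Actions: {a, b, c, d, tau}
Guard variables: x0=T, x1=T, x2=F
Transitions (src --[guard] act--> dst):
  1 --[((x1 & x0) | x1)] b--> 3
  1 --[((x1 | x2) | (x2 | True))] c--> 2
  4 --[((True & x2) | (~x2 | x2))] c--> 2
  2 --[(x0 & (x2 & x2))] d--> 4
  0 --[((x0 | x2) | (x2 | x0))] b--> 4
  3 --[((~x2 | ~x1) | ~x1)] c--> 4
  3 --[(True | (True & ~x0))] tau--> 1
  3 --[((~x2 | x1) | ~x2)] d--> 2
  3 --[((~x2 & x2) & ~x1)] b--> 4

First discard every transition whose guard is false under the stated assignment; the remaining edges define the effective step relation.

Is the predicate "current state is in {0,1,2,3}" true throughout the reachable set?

Answer: INVARIANT VIOLATED at state 4

Working:
Allowed set {0,1,2,3}
Reach set: {0,2,4}
  0: ✓
  2: ✓
  4: ✗ unsafe
reach 4 via b — violates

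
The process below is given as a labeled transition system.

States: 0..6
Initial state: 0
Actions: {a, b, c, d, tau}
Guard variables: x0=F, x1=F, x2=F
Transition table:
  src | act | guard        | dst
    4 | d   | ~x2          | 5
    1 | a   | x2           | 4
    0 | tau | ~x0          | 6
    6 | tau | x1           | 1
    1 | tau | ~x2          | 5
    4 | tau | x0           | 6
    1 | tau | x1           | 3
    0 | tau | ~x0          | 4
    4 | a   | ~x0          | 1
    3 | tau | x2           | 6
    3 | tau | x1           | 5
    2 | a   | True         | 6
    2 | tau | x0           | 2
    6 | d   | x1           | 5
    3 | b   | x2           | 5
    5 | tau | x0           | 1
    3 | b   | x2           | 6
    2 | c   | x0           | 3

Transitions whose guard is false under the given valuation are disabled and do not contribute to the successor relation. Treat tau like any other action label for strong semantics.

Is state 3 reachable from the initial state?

Guard filter leaves 6 enabled edge(s).
L0 = {0}
L1 = {4,6}  total {0,4,6}
L2 = {1,5}  total {0,1,4,5,6}
Reach set: {0,1,4,5,6}

Answer: UNREACHABLE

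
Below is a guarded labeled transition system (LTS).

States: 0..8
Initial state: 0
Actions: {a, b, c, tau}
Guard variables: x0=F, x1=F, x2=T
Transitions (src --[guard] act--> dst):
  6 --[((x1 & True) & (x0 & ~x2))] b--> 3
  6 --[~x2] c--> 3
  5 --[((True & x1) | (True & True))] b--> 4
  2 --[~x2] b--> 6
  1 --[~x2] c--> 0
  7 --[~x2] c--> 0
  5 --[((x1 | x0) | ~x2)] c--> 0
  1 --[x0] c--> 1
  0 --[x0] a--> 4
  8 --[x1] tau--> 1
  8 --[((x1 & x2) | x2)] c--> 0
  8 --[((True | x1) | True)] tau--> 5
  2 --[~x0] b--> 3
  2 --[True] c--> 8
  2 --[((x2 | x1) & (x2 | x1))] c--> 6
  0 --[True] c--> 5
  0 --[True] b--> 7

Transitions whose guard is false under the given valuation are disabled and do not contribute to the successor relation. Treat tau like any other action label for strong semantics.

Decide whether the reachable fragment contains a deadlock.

Answer: DEADLOCK at state 4

Working:
Reachable = {0,4,5,7}
  0: b→7  c→5  [deg 2]
  4: ∅  [no exit]
  5: b→4  [deg 1]
  7: ∅  [no exit]
witness 4: c·b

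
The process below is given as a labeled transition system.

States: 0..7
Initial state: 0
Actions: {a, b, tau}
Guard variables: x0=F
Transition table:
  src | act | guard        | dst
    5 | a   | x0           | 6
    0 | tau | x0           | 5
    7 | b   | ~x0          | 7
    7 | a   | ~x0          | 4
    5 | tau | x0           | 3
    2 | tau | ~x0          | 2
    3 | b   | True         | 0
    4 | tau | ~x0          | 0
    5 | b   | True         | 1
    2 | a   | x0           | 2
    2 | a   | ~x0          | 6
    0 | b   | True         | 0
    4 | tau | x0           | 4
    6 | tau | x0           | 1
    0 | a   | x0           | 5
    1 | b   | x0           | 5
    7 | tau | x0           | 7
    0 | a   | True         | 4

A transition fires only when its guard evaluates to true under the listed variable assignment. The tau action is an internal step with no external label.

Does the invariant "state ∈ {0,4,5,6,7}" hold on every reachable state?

Allowed set {0,4,5,6,7}
Reach set: {0,4}
  0: safe
  4: safe

Answer: INVARIANT HOLDS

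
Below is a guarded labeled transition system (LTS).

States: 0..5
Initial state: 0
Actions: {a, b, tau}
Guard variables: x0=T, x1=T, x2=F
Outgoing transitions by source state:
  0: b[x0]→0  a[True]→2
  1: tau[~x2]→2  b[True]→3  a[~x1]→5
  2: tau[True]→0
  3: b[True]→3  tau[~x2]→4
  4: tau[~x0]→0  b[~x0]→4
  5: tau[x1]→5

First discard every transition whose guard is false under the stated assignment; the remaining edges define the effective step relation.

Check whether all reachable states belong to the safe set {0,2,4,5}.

Inv-set: {0,2,4,5}
Reach set: {0,2}
  0: ok
  2: ok

Answer: INVARIANT HOLDS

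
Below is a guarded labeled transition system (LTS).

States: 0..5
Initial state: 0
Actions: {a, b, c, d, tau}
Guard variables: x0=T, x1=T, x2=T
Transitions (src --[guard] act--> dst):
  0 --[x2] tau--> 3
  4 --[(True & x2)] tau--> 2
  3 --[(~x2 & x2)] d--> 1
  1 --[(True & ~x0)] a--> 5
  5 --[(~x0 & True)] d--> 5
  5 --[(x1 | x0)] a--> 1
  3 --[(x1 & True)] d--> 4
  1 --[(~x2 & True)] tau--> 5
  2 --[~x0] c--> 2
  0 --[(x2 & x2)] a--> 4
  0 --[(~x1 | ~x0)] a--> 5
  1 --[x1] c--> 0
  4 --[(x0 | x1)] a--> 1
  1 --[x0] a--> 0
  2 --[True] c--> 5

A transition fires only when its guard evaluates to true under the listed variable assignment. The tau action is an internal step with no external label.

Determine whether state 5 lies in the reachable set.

9 transition(s) survive guard evaluation.
L0 = {0}
L1 = {3,4}  cumulative {0,3,4}
L2 = {1,2}  cumulative {0,1,2,3,4}
L3 = {5}  cumulative {0,1,2,3,4,5}
Reachable = {0,1,2,3,4,5}
witness 5: a·tau·c

Answer: REACHABLE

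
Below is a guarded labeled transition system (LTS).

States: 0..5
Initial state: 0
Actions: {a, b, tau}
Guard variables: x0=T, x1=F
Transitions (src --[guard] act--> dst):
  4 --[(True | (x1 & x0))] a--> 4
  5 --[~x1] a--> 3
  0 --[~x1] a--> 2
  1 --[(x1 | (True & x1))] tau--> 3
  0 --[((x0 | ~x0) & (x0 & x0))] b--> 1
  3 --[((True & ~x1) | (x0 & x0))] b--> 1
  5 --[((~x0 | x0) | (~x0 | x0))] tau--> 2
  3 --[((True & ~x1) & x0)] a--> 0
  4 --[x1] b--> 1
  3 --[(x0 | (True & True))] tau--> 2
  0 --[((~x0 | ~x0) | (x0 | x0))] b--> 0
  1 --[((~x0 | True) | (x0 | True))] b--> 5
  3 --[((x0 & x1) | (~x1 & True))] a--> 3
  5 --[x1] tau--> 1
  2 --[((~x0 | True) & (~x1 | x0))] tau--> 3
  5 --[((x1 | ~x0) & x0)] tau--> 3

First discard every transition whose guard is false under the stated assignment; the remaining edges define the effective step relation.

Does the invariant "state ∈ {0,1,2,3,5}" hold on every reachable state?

Allowed set {0,1,2,3,5}
Reachable = {0,1,2,3,5}
  0: safe
  1: safe
  2: safe
  3: safe
  5: safe

Answer: INVARIANT HOLDS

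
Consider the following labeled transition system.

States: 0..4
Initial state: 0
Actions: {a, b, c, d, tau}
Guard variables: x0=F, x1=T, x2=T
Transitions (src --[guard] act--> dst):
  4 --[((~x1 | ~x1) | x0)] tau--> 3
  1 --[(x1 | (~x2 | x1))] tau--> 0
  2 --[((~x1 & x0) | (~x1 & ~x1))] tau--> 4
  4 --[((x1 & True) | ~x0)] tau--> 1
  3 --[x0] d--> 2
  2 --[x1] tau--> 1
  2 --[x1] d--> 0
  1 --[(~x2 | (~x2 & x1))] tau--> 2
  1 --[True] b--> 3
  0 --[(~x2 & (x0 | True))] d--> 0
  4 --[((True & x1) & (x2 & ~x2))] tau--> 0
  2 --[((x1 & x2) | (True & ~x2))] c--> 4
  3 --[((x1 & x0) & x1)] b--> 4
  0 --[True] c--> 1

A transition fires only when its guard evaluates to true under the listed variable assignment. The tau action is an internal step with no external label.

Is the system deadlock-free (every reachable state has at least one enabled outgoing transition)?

R = {0,1,3}
  0: c→1  [1 out]
  1: b→3  tau→0  [2 out]
  3: ∅  [deadlock]
Path to 3: c·b

Answer: DEADLOCK at state 3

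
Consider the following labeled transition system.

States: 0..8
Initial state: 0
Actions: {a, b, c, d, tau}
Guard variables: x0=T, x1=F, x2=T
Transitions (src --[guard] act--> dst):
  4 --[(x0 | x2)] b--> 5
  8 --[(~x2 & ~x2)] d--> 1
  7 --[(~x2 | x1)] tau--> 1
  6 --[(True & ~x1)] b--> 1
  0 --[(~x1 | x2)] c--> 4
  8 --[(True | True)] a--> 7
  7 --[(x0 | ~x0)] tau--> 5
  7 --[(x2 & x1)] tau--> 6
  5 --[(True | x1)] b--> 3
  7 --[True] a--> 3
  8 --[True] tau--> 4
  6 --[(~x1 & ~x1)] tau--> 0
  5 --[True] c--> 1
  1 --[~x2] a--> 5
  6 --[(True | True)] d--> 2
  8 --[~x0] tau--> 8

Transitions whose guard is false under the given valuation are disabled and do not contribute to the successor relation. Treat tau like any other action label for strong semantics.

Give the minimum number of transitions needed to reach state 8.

Answer: UNREACHABLE

Trace:
BFS to 8:
  L0 = {0}
  L1 = {4}
  L2 = {5}
  L3 = {1,3}
8 never appears.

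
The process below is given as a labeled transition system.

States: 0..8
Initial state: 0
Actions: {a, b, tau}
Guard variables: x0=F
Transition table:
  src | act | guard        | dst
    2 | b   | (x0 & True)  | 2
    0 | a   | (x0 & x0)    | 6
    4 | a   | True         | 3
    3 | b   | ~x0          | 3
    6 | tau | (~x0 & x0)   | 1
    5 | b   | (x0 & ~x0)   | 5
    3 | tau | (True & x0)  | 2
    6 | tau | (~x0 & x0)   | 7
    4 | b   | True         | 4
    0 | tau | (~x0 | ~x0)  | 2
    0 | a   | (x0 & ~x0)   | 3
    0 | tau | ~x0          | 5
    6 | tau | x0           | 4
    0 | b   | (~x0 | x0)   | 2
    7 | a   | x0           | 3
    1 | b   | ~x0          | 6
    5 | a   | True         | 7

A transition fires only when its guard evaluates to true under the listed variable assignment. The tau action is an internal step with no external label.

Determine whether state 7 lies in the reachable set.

Answer: REACHABLE

Working:
8 transition(s) survive guard evaluation.
depth 0: {0}
depth 1: {2,5}  now seen {0,2,5}
depth 2: {7}  now seen {0,2,5,7}
Reachable = {0,2,5,7}
Path to 7: tau·a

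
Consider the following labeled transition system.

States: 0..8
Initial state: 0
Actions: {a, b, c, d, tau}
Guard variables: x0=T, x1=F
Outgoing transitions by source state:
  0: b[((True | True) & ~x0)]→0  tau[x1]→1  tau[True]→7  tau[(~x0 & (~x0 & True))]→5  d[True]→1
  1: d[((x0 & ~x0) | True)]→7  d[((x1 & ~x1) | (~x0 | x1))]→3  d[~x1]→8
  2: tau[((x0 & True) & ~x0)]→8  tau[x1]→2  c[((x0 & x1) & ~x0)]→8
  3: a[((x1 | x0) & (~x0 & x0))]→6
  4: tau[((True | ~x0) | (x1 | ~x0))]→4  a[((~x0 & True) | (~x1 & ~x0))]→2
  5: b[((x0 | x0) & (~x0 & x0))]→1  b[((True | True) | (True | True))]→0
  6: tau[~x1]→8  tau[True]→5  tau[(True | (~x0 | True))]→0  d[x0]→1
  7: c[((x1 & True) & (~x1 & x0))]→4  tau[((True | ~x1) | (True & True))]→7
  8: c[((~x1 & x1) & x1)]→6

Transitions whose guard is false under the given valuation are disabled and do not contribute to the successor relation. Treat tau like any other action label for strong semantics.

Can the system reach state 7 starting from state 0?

Answer: REACHABLE

Analysis:
Guard filter leaves 11 enabled edge(s).
depth 0: {0}
depth 1: {1,7}  total {0,1,7}
depth 2: {8}  total {0,1,7,8}
Reachable = {0,1,7,8}
trace reaching 7: tau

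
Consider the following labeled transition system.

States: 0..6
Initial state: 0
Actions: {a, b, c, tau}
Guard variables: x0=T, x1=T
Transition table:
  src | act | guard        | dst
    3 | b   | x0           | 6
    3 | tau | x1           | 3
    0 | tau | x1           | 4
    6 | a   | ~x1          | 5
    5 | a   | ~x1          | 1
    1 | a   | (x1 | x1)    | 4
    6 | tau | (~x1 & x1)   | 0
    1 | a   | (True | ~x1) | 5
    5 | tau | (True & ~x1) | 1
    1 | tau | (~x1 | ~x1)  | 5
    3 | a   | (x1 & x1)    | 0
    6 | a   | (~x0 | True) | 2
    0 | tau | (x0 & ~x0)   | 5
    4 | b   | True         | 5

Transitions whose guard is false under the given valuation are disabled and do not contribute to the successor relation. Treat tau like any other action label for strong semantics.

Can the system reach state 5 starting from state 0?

Answer: REACHABLE

Trace:
8 transition(s) survive guard evaluation.
depth 0: {0}
depth 1: {4}  now seen {0,4}
depth 2: {5}  now seen {0,4,5}
Reachable = {0,4,5}
Path to 5: tau·b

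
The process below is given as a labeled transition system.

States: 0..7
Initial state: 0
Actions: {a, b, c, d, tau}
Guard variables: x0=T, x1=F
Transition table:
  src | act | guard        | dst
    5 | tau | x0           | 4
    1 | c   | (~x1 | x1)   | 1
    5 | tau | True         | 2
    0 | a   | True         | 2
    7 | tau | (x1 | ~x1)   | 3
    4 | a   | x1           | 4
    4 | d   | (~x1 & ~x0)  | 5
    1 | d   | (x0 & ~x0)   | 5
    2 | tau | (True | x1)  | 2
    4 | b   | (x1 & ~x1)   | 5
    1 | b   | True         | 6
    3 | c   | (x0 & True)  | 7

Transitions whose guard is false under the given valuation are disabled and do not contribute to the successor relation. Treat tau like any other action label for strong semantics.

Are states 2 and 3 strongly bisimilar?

Compute ~ classes (split until stable):
  π0 = {{0,1,2,3,4,5,6,7}}
  π1 = {{0},{1},{2,5,7},{3},{4,6}}
  π2 = {{0},{1},{2},{3},{4,6},{5},{7}}
7 equivalence class(es) (converged in 3)
2∈{2}, 3∈{3}

Answer: NOT BISIMILAR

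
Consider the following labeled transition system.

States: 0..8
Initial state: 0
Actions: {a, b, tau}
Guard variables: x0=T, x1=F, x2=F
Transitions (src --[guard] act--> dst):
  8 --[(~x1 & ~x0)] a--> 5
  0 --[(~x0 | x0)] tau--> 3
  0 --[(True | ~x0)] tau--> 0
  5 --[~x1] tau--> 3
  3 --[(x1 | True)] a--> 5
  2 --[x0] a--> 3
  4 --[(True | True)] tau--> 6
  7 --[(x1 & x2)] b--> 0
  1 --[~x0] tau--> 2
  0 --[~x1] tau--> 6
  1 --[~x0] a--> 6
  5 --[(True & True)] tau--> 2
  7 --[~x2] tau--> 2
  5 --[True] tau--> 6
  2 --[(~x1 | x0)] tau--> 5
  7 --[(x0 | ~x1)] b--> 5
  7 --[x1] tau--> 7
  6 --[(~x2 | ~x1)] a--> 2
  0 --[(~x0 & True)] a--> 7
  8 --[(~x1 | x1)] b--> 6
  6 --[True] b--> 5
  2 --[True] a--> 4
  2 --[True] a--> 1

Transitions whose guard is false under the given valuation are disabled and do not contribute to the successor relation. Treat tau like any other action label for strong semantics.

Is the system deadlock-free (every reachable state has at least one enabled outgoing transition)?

Answer: DEADLOCK at state 1

Analysis:
Reachable = {0,1,2,3,4,5,6}
  0: tau→0  tau→3  tau→6  [3 exit(s)]
  1: ∅  [STUCK]
  2: a→1  a→3  a→4  tau→5  [4 exit(s)]
  3: a→5  [1 exit(s)]
  4: tau→6  [1 exit(s)]
  5: tau→2  tau→3  tau→6  [3 exit(s)]
  6: a→2  b→5  [2 exit(s)]
Path to 1: tau·a·a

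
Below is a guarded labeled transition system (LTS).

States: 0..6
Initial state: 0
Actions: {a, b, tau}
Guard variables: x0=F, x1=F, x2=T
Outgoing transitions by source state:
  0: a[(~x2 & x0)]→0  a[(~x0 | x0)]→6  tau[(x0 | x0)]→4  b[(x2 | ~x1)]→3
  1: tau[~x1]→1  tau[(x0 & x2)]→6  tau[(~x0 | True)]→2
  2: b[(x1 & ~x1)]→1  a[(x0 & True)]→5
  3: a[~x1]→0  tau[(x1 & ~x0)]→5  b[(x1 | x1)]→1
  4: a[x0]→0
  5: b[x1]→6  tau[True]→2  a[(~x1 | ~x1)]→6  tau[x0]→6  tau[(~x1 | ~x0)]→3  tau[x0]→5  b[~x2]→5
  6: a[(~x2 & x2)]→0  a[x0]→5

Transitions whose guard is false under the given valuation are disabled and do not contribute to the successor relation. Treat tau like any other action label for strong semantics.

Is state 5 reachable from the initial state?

8 transition(s) survive guard evaluation.
L0 = {0}
L1 = {3,6}  now seen {0,3,6}
R = {0,3,6}

Answer: UNREACHABLE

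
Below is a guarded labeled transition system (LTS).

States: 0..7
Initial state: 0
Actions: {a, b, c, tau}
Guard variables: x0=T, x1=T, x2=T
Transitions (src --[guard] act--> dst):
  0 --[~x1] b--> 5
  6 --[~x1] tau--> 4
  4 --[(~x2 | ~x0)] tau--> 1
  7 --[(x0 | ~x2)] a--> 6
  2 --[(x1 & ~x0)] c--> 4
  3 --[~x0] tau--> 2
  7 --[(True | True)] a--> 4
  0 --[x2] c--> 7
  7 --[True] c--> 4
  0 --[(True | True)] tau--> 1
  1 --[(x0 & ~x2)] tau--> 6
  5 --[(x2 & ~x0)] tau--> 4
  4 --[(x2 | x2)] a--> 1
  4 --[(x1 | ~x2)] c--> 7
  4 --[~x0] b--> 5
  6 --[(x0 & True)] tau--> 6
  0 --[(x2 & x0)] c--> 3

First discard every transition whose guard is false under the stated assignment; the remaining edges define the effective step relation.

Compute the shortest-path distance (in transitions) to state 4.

BFS to 4:
  L0 = {0}
  L1 = {1,3,7}
  L2 = {4,6}
depth(4)=2, e.g. c·a

Answer: 2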